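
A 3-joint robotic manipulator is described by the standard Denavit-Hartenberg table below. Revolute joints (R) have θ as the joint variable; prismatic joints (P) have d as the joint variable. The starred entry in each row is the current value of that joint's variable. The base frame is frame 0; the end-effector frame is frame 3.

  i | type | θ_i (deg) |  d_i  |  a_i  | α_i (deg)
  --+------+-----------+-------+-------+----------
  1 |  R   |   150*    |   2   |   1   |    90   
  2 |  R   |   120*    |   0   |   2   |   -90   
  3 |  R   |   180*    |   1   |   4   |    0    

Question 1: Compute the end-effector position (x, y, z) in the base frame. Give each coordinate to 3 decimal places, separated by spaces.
after link 1: o_1 = (-0.8660, 0.5000, 2.0000)
after link 2: o_2 = (-0.0000, 0.0000, 3.7321)
after link 3: o_3 = (-0.9821, 0.5670, -0.2321)

-0.982 0.567 -0.232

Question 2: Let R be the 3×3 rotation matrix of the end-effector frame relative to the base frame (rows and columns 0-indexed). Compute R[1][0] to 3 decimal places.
End-effector x-axis (col 0 of R) = (-0.4330,0.2500,-0.8660)
R[1][0] = 0.2500

0.250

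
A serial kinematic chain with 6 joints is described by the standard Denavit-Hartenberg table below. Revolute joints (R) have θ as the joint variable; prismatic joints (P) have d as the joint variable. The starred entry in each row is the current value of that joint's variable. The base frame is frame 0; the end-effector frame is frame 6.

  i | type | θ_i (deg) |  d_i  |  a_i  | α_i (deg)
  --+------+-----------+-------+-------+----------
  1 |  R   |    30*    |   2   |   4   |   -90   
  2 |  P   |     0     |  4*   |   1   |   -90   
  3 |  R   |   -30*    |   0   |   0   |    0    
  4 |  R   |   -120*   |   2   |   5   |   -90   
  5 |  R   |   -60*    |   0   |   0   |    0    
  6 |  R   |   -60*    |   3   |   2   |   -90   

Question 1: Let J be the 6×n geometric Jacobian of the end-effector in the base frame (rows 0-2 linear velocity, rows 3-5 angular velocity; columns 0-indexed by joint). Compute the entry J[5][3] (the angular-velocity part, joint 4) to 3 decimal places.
axis z_3 = (-0.0000,0.0000,-1.0000); lever o_n−o_3 = (-4.0000,3.0000,-3.7321)
cross product → J_v[:, 3] = (3.0000,4.0000,0.0000)
J_ω[:, 3] = z_3
entry J[5][3] = -1.0000

-1.000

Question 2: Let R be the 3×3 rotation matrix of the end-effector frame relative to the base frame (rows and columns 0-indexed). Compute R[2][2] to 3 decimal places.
End-effector z-axis (col 2 of R) = (-0.8660,0.0000,-0.5000)
R[2][2] = -0.5000

-0.500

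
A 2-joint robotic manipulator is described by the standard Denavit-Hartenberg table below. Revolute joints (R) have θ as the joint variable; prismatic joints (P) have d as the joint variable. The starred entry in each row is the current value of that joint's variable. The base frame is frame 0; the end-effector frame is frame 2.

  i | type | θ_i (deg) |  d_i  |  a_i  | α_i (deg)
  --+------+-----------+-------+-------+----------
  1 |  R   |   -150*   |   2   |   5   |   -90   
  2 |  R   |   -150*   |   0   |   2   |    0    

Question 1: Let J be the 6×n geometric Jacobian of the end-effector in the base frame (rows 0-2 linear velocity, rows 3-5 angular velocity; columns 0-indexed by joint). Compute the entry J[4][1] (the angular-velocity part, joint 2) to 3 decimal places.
-0.866

axis z_1 = (0.5000,-0.8660,0.0000); lever o_n−o_1 = (1.5000,0.8660,1.0000)
cross product → J_v[:, 1] = (-0.8660,-0.5000,1.7321)
J_ω[:, 1] = z_1
entry J[4][1] = -0.8660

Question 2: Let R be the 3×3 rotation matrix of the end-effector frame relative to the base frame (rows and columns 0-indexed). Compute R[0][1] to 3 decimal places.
-0.433

End-effector y-axis (col 1 of R) = (-0.4330,-0.2500,0.8660)
R[0][1] = -0.4330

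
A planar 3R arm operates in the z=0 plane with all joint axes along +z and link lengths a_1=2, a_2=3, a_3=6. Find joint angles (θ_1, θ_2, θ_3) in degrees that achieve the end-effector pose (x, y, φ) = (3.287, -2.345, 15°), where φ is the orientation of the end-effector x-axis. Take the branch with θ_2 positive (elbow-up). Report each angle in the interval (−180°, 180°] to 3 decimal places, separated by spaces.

wrist centre = target − a_3·(cos φ, sin φ) = (-2.5086, -3.8979)
cos θ_2 = (21.4866−2²−3²)/(2·2·3) = 0.7072; θ_2 = 44.9912° (elbow-up)
β = atan2(-3.8979,-2.5086) = -122.7638°; ψ = atan2(2.1210,4.1216) = 27.2303°
θ_1 = β − ψ = -149.9942°
θ_3 = φ − θ_1 − θ_2 = 120.0029° (wrapped to (-180°,180°])

-149.994 44.991 120.003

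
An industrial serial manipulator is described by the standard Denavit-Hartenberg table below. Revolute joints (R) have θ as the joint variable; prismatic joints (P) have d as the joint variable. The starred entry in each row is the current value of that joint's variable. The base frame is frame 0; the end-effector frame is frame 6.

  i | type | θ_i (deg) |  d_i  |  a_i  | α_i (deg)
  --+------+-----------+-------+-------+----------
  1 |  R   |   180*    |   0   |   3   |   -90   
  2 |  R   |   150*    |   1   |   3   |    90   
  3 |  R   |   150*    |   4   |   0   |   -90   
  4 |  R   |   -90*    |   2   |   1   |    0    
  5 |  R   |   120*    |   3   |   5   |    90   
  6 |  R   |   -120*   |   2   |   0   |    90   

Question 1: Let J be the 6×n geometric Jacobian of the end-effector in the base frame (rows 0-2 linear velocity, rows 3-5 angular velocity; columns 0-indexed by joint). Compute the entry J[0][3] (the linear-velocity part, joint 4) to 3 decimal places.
axis z_3 = (-0.4330,0.8660,0.2500); lever o_n−o_3 = (-6.2787,1.6651,3.3571)
cross product → J_v[:, 3] = (2.4910,-0.1160,4.7165)
J_ω[:, 3] = z_3
entry J[0][3] = 2.4910

2.491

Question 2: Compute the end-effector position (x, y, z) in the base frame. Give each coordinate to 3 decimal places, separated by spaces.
-8.681 0.665 -1.607

after link 1: o_1 = (-3.0000, 0.0000, 0.0000)
after link 2: o_2 = (-0.4019, -1.0000, -1.5000)
after link 3: o_3 = (-2.4019, -1.0000, -4.9641)
after link 4: o_4 = (-3.7679, 0.7321, -5.3301)
after link 5: o_5 = (-7.0646, 1.1651, -0.5401)
after link 6: o_6 = (-8.6806, 0.6651, -1.6071)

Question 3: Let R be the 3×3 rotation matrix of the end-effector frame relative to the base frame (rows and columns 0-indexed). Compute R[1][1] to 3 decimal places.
End-effector y-axis (col 1 of R) = (-0.8080,-0.2500,-0.5335)
R[1][1] = -0.2500

-0.250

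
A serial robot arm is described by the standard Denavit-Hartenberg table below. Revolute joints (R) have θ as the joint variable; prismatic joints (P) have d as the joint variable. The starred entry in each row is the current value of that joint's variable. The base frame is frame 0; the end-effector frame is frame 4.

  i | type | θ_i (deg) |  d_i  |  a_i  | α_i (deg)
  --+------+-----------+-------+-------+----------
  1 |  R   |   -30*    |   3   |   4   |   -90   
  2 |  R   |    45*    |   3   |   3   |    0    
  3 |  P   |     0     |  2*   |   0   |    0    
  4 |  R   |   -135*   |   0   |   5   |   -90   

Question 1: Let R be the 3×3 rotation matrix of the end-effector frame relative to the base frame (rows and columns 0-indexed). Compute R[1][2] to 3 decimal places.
-0.500

End-effector z-axis (col 2 of R) = (0.8660,-0.5000,0.0000)
R[1][2] = -0.5000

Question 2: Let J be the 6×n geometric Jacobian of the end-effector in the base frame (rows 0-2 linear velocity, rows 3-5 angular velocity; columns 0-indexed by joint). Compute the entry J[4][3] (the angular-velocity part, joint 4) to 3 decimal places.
axis z_3 = (0.5000,0.8660,0.0000); lever o_n−o_3 = (-0.0000,-0.0000,5.0000)
cross product → J_v[:, 3] = (4.3301,-2.5000,0.0000)
J_ω[:, 3] = z_3
entry J[4][3] = 0.8660

0.866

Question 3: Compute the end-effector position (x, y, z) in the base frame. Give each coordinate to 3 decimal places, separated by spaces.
after link 1: o_1 = (3.4641, -2.0000, 3.0000)
after link 2: o_2 = (6.8012, -0.4626, 0.8787)
after link 3: o_3 = (7.8012, 1.2695, 0.8787)
after link 4: o_4 = (7.8012, 1.2695, 5.8787)

7.801 1.269 5.879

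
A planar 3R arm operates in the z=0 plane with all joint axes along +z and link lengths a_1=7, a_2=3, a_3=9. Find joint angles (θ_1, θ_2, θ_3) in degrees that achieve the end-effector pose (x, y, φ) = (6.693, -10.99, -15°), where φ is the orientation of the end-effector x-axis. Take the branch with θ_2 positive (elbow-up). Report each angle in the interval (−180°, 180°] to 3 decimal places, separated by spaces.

-119.999 59.988 45.011

wrist centre = target − a_3·(cos φ, sin φ) = (-2.0003, -8.6606)
cos θ_2 = (79.0078−7²−3²)/(2·7·3) = 0.5002; θ_2 = 59.9877° (elbow-up)
β = atan2(-8.6606,-2.0003) = -103.0055°; ψ = atan2(2.5978,8.5006) = 16.9930°
θ_1 = β − ψ = -119.9985°
θ_3 = φ − θ_1 − θ_2 = 45.0108° (wrapped to (-180°,180°])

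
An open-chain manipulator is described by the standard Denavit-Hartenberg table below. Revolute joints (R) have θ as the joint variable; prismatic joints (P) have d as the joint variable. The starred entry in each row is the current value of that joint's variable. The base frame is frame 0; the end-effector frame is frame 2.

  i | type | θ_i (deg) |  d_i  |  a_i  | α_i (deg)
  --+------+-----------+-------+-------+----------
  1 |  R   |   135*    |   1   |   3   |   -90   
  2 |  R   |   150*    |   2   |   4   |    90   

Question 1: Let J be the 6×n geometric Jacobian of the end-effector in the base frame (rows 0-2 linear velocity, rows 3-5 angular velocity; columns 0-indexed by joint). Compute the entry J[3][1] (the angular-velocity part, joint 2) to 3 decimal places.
-0.707

axis z_1 = (-0.7071,-0.7071,0.0000); lever o_n−o_1 = (1.0353,-3.8637,-2.0000)
cross product → J_v[:, 1] = (1.4142,-1.4142,3.4641)
J_ω[:, 1] = z_1
entry J[3][1] = -0.7071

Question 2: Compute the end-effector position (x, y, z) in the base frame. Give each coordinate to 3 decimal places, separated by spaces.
after link 1: o_1 = (-2.1213, 2.1213, 1.0000)
after link 2: o_2 = (-1.0860, -1.7424, -1.0000)

-1.086 -1.742 -1.000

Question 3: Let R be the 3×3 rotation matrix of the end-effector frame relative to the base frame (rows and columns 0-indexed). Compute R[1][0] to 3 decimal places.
-0.612

End-effector x-axis (col 0 of R) = (0.6124,-0.6124,-0.5000)
R[1][0] = -0.6124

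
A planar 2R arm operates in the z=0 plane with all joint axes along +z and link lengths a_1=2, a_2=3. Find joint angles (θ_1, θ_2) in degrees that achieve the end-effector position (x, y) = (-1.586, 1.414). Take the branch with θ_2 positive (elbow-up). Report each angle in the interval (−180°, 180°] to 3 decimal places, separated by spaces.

45.009 135.000

cos θ_2 = (4.5148−2²−3²)/(2·2·3) = -0.7071; θ_2 = 134.9995° (elbow-up)
β = atan2(1.4140,-1.5860) = 138.2814°; ψ = atan2(2.1213,-0.1213) = 93.2727°
θ_1 = β − ψ = 45.0087°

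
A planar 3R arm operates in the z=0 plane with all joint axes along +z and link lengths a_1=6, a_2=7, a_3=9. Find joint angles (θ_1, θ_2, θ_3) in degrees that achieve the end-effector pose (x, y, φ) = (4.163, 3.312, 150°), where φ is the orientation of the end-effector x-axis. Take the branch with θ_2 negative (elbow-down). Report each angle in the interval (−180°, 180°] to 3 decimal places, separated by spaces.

18.656 -45.010 176.354

wrist centre = target − a_3·(cos φ, sin φ) = (11.9572, -1.1880)
cos θ_2 = (144.3867−6²−7²)/(2·6·7) = 0.7070; θ_2 = -45.0099° (elbow-down)
β = atan2(-1.1880,11.9572) = -5.6740°; ψ = atan2(-4.9506,10.9489) = -24.3304°
θ_1 = β − ψ = 18.6564°
θ_3 = φ − θ_1 − θ_2 = 176.3535° (wrapped to (-180°,180°])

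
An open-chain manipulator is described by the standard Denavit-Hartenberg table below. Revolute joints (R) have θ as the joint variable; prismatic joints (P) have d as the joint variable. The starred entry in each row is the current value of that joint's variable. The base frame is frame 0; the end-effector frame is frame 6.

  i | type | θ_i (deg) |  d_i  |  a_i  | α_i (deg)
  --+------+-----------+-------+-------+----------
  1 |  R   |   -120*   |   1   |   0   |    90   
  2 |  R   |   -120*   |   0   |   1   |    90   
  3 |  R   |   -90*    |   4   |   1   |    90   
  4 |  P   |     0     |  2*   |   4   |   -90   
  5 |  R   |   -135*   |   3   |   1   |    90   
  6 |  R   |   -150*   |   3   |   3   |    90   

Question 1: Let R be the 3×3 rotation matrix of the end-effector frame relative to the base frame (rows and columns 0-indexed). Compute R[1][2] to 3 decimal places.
End-effector z-axis (col 2 of R) = (0.7696,0.6258,0.1268)
R[1][2] = 0.6258

0.626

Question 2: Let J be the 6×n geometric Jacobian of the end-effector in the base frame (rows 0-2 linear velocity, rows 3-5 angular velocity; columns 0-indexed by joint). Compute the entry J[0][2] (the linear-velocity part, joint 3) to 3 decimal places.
axis z_2 = (0.4330,0.7500,0.5000); lever o_n−o_2 = (6.1660,2.6625,1.6663)
cross product → J_v[:, 2] = (-0.0815,2.3615,-3.4716)
J_ω[:, 2] = z_2
entry J[0][2] = -0.0815

-0.082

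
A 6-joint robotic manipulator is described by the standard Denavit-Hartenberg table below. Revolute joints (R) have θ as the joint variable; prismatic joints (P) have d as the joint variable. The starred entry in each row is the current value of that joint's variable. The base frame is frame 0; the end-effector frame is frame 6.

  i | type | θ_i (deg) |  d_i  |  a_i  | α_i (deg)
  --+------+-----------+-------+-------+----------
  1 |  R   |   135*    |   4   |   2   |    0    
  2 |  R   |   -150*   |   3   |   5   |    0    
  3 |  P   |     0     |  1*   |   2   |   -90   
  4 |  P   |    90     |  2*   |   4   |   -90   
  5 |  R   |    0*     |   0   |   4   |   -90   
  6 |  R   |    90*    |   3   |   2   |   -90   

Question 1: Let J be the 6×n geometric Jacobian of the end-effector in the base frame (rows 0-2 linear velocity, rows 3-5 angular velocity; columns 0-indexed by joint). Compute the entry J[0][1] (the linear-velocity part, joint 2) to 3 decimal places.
3.295

axis z_1 = (0.0000,0.0000,1.0000); lever o_n−o_1 = (8.4345,-3.2953,-4.0000)
cross product → J_v[:, 1] = (3.2953,8.4345,-0.0000)
J_ω[:, 1] = z_1
entry J[0][1] = 3.2953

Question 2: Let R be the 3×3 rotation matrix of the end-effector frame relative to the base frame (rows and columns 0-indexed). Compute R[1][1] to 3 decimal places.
End-effector y-axis (col 1 of R) = (0.2588,0.9659,0.0000)
R[1][1] = 0.9659

0.966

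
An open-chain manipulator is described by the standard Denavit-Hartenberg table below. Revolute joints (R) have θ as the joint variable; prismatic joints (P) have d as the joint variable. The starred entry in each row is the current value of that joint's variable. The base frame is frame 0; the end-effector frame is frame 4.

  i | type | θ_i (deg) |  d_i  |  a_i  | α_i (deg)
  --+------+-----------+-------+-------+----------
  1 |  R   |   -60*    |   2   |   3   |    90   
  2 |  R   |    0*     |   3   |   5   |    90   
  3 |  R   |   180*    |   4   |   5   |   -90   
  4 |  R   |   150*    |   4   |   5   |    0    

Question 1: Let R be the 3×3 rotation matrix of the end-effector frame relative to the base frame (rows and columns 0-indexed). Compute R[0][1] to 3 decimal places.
End-effector y-axis (col 1 of R) = (0.2500,-0.4330,-0.8660)
R[0][1] = 0.2500

0.250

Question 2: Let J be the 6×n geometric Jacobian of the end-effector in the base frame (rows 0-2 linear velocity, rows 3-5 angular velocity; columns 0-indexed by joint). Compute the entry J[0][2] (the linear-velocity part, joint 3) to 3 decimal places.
axis z_2 = (-0.0000,-0.0000,-1.0000); lever o_n−o_2 = (3.1292,2.5801,-1.5000)
cross product → J_v[:, 2] = (2.5801,-3.1292,-0.0000)
J_ω[:, 2] = z_2
entry J[0][2] = 2.5801

2.580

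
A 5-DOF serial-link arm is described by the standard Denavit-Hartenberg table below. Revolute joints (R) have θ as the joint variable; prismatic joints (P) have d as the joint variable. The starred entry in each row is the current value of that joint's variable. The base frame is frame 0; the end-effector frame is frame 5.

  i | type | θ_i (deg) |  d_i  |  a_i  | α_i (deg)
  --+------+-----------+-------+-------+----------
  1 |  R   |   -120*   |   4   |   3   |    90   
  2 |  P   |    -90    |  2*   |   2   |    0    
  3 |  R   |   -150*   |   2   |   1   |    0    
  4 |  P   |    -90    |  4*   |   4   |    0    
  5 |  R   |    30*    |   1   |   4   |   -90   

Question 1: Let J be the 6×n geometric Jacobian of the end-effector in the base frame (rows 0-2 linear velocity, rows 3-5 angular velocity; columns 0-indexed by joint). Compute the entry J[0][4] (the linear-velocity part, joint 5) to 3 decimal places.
1.732

axis z_4 = (-0.8660,0.5000,0.0000); lever o_n−o_4 = (-1.8660,-1.2321,3.4641)
cross product → J_v[:, 4] = (1.7321,3.0000,2.0000)
J_ω[:, 4] = z_4
entry J[0][4] = 1.7321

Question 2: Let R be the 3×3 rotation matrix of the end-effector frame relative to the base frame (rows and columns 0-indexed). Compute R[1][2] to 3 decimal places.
End-effector z-axis (col 2 of R) = (0.4330,0.7500,0.5000)
R[1][2] = 0.7500

0.750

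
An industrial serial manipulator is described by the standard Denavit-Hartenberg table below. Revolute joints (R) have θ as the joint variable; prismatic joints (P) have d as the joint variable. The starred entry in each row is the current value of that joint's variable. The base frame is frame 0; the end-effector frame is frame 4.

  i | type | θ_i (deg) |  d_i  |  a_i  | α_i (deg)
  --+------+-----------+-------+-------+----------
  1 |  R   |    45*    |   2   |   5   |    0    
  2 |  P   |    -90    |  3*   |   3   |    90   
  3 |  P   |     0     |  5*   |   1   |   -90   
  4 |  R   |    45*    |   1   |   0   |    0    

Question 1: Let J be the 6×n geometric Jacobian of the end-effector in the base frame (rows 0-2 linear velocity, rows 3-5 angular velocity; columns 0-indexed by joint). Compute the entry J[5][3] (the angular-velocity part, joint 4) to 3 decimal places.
axis z_3 = (0.0000,0.0000,1.0000); lever o_n−o_3 = (0.0000,0.0000,1.0000)
cross product → J_v[:, 3] = (0.0000,0.0000,0.0000)
J_ω[:, 3] = z_3
entry J[5][3] = 1.0000

1.000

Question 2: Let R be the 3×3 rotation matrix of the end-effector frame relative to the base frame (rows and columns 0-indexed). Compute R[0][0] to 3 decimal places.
1.000

End-effector x-axis (col 0 of R) = (1.0000,-0.0000,0.0000)
R[0][0] = 1.0000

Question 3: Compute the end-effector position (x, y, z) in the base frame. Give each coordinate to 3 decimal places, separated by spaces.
2.828 -2.828 6.000

after link 1: o_1 = (3.5355, 3.5355, 2.0000)
after link 2: o_2 = (5.6569, 1.4142, 5.0000)
after link 3: o_3 = (2.8284, -2.8284, 5.0000)
after link 4: o_4 = (2.8284, -2.8284, 6.0000)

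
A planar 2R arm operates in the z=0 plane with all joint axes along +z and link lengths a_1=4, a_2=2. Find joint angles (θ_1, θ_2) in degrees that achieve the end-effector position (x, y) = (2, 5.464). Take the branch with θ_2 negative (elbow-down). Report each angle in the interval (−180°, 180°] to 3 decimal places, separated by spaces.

79.794 -30.008

cos θ_2 = (33.8553−4²−2²)/(2·4·2) = 0.8660; θ_2 = -30.0080° (elbow-down)
β = atan2(5.4640,2.0000) = 69.8957°; ψ = atan2(-1.0002,5.7319) = -9.8987°
θ_1 = β − ψ = 79.7944°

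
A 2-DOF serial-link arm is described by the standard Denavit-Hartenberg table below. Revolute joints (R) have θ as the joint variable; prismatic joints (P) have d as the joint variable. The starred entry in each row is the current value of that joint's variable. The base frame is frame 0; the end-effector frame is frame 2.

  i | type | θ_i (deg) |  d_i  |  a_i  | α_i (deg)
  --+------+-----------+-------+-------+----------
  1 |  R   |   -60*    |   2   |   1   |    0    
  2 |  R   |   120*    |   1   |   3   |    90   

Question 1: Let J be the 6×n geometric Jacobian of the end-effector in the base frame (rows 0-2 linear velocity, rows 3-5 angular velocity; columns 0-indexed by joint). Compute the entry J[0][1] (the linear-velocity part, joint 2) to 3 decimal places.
axis z_1 = (0.0000,0.0000,1.0000); lever o_n−o_1 = (1.5000,2.5981,1.0000)
cross product → J_v[:, 1] = (-2.5981,1.5000,0.0000)
J_ω[:, 1] = z_1
entry J[0][1] = -2.5981

-2.598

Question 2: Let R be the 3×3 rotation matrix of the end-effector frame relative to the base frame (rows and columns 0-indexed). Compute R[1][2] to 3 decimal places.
-0.500

End-effector z-axis (col 2 of R) = (0.8660,-0.5000,0.0000)
R[1][2] = -0.5000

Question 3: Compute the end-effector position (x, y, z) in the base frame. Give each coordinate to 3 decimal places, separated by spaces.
2.000 1.732 3.000

after link 1: o_1 = (0.5000, -0.8660, 2.0000)
after link 2: o_2 = (2.0000, 1.7321, 3.0000)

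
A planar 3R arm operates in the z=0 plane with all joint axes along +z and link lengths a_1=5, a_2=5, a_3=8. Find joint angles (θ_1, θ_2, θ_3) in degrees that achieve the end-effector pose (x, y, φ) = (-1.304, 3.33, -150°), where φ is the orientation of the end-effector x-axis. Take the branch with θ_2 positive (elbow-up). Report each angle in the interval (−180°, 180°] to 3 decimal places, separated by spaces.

wrist centre = target − a_3·(cos φ, sin φ) = (5.6242, 7.3300)
cos θ_2 = (85.3606−5²−5²)/(2·5·5) = 0.7072; θ_2 = 44.9915° (elbow-up)
β = atan2(7.3300,5.6242) = 52.5015°; ψ = atan2(3.5350,8.5361) = 22.4958°
θ_1 = β − ψ = 30.0057°
θ_3 = φ − θ_1 − θ_2 = 135.0027° (wrapped to (-180°,180°])

30.006 44.992 135.003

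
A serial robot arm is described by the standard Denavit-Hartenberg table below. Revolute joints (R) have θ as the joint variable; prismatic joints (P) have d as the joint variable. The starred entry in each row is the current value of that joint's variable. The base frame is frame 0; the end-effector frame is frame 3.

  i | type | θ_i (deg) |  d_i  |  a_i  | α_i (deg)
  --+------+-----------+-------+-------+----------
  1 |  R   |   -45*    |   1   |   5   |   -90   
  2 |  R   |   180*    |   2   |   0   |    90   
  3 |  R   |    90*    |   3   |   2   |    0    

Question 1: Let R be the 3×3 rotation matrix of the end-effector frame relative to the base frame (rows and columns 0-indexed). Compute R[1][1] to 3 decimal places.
-0.707

End-effector y-axis (col 1 of R) = (0.7071,-0.7071,0.0000)
R[1][1] = -0.7071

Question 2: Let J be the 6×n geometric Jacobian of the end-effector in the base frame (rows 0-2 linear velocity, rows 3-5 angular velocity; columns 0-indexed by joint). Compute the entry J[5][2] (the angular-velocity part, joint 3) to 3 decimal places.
axis z_2 = (0.0000,0.0000,-1.0000); lever o_n−o_2 = (1.4142,1.4142,-3.0000)
cross product → J_v[:, 2] = (1.4142,-1.4142,0.0000)
J_ω[:, 2] = z_2
entry J[5][2] = -1.0000

-1.000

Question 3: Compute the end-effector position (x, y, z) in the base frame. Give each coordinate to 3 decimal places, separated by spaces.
after link 1: o_1 = (3.5355, -3.5355, 1.0000)
after link 2: o_2 = (4.9497, -2.1213, 1.0000)
after link 3: o_3 = (6.3640, -0.7071, -2.0000)

6.364 -0.707 -2.000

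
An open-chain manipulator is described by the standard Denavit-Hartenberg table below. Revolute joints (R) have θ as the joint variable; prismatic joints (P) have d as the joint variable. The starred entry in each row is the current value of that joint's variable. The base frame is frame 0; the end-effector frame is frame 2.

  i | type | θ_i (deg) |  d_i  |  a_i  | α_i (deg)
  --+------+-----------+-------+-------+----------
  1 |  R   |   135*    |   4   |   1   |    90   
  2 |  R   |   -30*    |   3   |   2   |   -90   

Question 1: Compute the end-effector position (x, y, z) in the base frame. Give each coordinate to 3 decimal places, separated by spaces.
after link 1: o_1 = (-0.7071, 0.7071, 4.0000)
after link 2: o_2 = (0.1895, 4.0532, 3.0000)

0.189 4.053 3.000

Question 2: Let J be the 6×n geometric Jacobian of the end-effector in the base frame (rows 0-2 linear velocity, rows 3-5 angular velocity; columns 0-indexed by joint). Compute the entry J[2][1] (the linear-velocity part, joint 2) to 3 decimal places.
1.732

axis z_1 = (0.7071,0.7071,0.0000); lever o_n−o_1 = (0.8966,3.3461,-1.0000)
cross product → J_v[:, 1] = (-0.7071,0.7071,1.7321)
J_ω[:, 1] = z_1
entry J[2][1] = 1.7321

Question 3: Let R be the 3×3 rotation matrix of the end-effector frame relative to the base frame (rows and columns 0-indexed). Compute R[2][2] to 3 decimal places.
End-effector z-axis (col 2 of R) = (-0.3536,0.3536,0.8660)
R[2][2] = 0.8660

0.866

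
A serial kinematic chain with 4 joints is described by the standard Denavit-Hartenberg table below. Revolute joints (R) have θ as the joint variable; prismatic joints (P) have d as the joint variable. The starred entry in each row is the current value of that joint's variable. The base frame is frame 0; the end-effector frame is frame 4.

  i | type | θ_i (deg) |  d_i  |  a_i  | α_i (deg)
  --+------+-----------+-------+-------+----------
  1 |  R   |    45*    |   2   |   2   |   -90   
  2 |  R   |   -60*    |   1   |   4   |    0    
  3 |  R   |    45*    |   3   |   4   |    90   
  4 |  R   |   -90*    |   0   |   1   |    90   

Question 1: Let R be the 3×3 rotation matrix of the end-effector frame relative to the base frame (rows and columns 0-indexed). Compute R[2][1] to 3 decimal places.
0.966

End-effector y-axis (col 1 of R) = (-0.1830,-0.1830,0.9659)
R[2][1] = 0.9659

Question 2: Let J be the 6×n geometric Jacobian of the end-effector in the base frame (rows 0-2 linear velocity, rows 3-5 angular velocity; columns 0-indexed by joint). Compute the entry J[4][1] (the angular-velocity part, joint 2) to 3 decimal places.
0.707

axis z_1 = (-0.7071,0.7071,0.0000); lever o_n−o_1 = (2.0249,6.2676,4.4994)
cross product → J_v[:, 1] = (3.1815,3.1815,-5.8637)
J_ω[:, 1] = z_1
entry J[4][1] = 0.7071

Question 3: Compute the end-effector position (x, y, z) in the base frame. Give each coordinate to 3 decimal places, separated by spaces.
after link 1: o_1 = (1.4142, 1.4142, 2.0000)
after link 2: o_2 = (2.1213, 3.5355, 5.4641)
after link 3: o_3 = (2.7321, 8.3889, 6.4994)
after link 4: o_4 = (3.4392, 7.6818, 6.4994)

3.439 7.682 6.499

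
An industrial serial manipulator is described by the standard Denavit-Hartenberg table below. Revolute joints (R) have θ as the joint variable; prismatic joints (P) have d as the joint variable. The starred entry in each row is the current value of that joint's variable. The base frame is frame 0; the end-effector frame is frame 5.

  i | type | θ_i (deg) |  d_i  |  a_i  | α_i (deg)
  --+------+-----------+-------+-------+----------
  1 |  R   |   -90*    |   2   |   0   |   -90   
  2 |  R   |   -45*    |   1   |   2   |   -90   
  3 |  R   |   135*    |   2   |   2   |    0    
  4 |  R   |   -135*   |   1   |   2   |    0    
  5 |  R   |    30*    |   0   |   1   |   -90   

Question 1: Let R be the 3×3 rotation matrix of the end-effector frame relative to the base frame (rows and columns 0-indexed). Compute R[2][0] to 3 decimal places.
0.612

End-effector x-axis (col 0 of R) = (-0.5000,-0.6124,0.6124)
R[2][0] = 0.6124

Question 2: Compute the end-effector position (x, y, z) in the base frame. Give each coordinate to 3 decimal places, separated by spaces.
-0.914 -4.562 2.319

after link 1: o_1 = (0.0000, 0.0000, 2.0000)
after link 2: o_2 = (1.0000, -1.4142, 3.4142)
after link 3: o_3 = (-0.4142, -1.8284, 1.0000)
after link 4: o_4 = (-0.4142, -3.9497, 1.7071)
after link 5: o_5 = (-0.9142, -4.5621, 2.3195)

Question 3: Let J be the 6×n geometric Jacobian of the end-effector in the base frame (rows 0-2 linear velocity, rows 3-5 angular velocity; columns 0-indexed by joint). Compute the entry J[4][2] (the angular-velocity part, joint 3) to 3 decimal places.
-0.707

axis z_2 = (0.0000,-0.7071,-0.7071); lever o_n−o_2 = (-1.9142,-3.1479,-1.0947)
cross product → J_v[:, 2] = (-1.4518,1.3536,-1.3536)
J_ω[:, 2] = z_2
entry J[4][2] = -0.7071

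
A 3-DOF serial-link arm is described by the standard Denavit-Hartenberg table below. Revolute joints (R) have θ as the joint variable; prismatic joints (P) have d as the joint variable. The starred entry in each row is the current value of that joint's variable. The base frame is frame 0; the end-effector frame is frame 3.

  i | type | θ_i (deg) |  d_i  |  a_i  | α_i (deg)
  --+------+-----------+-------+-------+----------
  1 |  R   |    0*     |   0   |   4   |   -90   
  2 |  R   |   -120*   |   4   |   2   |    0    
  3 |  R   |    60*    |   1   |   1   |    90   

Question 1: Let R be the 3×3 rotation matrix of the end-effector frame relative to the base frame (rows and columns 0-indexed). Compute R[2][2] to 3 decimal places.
End-effector z-axis (col 2 of R) = (-0.8660,0.0000,0.5000)
R[2][2] = 0.5000

0.500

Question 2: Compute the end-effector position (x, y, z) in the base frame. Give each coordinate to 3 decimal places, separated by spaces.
after link 1: o_1 = (4.0000, 0.0000, 0.0000)
after link 2: o_2 = (3.0000, 4.0000, 1.7321)
after link 3: o_3 = (3.5000, 5.0000, 2.5981)

3.500 5.000 2.598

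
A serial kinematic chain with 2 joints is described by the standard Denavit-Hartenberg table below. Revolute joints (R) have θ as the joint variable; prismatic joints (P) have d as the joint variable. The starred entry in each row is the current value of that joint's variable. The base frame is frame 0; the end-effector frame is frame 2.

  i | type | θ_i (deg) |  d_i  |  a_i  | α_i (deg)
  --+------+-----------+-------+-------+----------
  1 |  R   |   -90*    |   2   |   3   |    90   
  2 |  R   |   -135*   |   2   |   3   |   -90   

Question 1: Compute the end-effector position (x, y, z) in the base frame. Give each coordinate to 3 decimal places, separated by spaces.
-2.000 -0.879 -0.121

after link 1: o_1 = (0.0000, -3.0000, 2.0000)
after link 2: o_2 = (-2.0000, -0.8787, -0.1213)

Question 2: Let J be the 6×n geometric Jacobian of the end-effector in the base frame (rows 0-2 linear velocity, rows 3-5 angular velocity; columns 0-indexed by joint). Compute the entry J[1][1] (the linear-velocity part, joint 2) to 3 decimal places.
-2.121

axis z_1 = (-1.0000,-0.0000,0.0000); lever o_n−o_1 = (-2.0000,2.1213,-2.1213)
cross product → J_v[:, 1] = (0.0000,-2.1213,-2.1213)
J_ω[:, 1] = z_1
entry J[1][1] = -2.1213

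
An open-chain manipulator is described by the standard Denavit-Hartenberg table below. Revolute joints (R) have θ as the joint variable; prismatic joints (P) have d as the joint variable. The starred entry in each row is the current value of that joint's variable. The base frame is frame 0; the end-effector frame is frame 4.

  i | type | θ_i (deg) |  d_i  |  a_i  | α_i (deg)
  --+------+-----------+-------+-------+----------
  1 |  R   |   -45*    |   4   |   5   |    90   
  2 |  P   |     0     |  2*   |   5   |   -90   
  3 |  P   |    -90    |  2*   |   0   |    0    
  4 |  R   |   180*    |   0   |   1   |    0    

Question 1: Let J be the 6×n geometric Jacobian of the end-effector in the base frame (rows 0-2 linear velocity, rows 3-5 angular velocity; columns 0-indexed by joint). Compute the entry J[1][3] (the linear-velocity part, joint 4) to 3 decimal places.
axis z_3 = (0.0000,0.0000,1.0000); lever o_n−o_3 = (0.7071,0.7071,0.0000)
cross product → J_v[:, 3] = (-0.7071,0.7071,0.0000)
J_ω[:, 3] = z_3
entry J[1][3] = 0.7071

0.707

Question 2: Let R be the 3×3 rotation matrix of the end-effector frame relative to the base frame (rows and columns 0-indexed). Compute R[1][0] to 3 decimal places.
End-effector x-axis (col 0 of R) = (0.7071,0.7071,0.0000)
R[1][0] = 0.7071

0.707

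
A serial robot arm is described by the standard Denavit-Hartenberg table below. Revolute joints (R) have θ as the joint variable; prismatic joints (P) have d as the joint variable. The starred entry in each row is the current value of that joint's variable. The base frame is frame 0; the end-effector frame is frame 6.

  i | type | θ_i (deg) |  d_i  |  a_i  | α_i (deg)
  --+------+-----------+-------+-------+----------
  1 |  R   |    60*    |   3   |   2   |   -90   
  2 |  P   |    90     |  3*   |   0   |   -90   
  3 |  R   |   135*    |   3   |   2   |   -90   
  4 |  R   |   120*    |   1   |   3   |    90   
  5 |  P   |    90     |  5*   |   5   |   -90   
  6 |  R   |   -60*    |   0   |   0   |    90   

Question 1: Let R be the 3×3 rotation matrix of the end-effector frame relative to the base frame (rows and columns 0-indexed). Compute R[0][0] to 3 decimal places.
End-effector x-axis (col 0 of R) = (0.3696,0.2866,0.8839)
R[0][0] = 0.3696

0.370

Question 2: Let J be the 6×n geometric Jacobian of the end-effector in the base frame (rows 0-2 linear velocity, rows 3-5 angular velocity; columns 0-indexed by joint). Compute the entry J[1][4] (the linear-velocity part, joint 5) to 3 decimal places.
0.127

prismatic axis z_4 = (0.7803,0.1268,0.6124)
J_v[:, 4] = z_4; J_ω[:, 4] = (0,0,0)
entry J[1][4] = 0.1268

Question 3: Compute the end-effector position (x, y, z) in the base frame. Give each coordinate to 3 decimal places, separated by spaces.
-1.265 5.463 10.658

after link 1: o_1 = (1.0000, 1.7321, 3.0000)
after link 2: o_2 = (-1.5981, 3.2321, 3.0000)
after link 3: o_3 = (-1.8733, -0.0731, 4.4142)
after link 4: o_4 = (-2.1052, 3.0608, 4.0607)
after link 5: o_5 = (-1.2654, 5.4627, 10.6581)
after link 6: o_6 = (-1.2654, 5.4627, 10.6581)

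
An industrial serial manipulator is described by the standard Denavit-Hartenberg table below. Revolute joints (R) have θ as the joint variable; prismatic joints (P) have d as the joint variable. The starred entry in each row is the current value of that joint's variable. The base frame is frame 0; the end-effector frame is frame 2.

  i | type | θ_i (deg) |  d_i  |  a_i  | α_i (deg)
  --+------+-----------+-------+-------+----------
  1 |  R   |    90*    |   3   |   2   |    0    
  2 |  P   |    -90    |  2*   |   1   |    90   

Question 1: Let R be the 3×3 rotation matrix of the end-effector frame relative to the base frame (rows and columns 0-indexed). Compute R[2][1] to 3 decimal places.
End-effector y-axis (col 1 of R) = (0.0000,0.0000,1.0000)
R[2][1] = 1.0000

1.000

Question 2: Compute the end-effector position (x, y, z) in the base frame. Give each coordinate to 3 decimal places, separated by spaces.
1.000 2.000 5.000

after link 1: o_1 = (0.0000, 2.0000, 3.0000)
after link 2: o_2 = (1.0000, 2.0000, 5.0000)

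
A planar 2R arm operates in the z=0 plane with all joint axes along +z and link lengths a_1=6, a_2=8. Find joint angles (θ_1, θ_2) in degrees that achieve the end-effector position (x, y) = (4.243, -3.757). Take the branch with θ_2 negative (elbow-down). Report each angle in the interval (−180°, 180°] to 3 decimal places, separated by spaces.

cos θ_2 = (32.1181−6²−8²)/(2·6·8) = -0.7071; θ_2 = -134.9997° (elbow-down)
β = atan2(-3.7570,4.2430) = -41.5236°; ψ = atan2(-5.6569,0.3432) = -86.5284°
θ_1 = β − ψ = 45.0049°

45.005 -135.000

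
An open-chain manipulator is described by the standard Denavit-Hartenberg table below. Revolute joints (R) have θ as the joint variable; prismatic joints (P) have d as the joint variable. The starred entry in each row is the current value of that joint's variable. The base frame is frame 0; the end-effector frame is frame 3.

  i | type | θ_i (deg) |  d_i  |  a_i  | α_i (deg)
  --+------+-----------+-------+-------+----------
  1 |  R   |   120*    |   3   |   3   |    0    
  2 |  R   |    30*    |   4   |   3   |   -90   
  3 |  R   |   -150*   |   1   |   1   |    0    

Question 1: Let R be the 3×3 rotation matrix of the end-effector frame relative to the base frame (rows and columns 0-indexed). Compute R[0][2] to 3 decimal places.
-0.500

End-effector z-axis (col 2 of R) = (-0.5000,-0.8660,0.0000)
R[0][2] = -0.5000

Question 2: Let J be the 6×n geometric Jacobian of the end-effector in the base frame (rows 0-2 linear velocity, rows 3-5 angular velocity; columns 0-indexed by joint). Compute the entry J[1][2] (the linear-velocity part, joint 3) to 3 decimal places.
0.250

axis z_2 = (-0.5000,-0.8660,0.0000); lever o_n−o_2 = (0.2500,-1.2990,0.5000)
cross product → J_v[:, 2] = (-0.4330,0.2500,0.8660)
J_ω[:, 2] = z_2
entry J[1][2] = 0.2500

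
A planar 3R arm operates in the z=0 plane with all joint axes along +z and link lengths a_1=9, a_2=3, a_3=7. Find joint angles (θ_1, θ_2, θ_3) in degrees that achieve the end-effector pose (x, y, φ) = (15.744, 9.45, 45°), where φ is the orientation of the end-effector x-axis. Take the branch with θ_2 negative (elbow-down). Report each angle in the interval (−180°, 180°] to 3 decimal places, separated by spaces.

30.000 -29.994 44.994

wrist centre = target − a_3·(cos φ, sin φ) = (10.7943, 4.5003)
cos θ_2 = (136.7682−9²−3²)/(2·9·3) = 0.8661; θ_2 = -29.9941° (elbow-down)
β = atan2(4.5003,10.7943) = 22.6318°; ψ = atan2(-1.4997,11.5982) = -7.3679°
θ_1 = β − ψ = 29.9997°
θ_3 = φ − θ_1 − θ_2 = 44.9944° (wrapped to (-180°,180°])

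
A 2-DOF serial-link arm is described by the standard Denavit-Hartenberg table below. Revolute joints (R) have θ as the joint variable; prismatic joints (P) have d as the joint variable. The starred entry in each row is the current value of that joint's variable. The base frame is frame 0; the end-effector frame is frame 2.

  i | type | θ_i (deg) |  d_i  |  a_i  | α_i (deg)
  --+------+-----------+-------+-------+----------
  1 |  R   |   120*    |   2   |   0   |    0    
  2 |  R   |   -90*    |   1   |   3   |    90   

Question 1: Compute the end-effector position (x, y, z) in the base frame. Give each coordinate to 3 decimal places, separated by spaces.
after link 1: o_1 = (0.0000, 0.0000, 2.0000)
after link 2: o_2 = (2.5981, 1.5000, 3.0000)

2.598 1.500 3.000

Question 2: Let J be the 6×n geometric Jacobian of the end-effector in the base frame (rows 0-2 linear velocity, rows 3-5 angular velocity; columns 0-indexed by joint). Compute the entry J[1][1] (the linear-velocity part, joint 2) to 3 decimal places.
axis z_1 = (0.0000,0.0000,1.0000); lever o_n−o_1 = (2.5981,1.5000,1.0000)
cross product → J_v[:, 1] = (-1.5000,2.5981,0.0000)
J_ω[:, 1] = z_1
entry J[1][1] = 2.5981

2.598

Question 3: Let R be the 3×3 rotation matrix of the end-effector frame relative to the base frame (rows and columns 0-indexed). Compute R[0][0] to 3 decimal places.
0.866

End-effector x-axis (col 0 of R) = (0.8660,0.5000,0.0000)
R[0][0] = 0.8660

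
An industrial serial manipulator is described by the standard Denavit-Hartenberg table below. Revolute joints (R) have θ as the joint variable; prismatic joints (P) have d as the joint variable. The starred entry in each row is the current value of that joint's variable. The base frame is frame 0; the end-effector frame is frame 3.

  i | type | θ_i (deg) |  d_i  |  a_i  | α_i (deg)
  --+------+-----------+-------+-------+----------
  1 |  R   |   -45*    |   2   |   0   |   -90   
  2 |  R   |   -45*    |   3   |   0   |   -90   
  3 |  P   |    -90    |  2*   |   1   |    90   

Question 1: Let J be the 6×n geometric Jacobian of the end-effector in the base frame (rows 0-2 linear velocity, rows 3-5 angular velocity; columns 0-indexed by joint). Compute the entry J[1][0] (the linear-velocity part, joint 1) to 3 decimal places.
axis z_0 = ẑ; lever o_n−o_0 = (3.8284,1.8284,0.5858)
cross product → J_v[:, 0] = (-1.8284,3.8284,0.0000)
J_ω[:, 0] = z_0
entry J[1][0] = 3.8284

3.828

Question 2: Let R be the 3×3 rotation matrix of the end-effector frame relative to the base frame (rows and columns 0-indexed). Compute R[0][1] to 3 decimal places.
0.500

End-effector y-axis (col 1 of R) = (0.5000,-0.5000,-0.7071)
R[0][1] = 0.5000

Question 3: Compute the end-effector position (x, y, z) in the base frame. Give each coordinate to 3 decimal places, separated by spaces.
after link 1: o_1 = (0.0000, 0.0000, 2.0000)
after link 2: o_2 = (2.1213, 2.1213, 2.0000)
after link 3: o_3 = (3.8284, 1.8284, 0.5858)

3.828 1.828 0.586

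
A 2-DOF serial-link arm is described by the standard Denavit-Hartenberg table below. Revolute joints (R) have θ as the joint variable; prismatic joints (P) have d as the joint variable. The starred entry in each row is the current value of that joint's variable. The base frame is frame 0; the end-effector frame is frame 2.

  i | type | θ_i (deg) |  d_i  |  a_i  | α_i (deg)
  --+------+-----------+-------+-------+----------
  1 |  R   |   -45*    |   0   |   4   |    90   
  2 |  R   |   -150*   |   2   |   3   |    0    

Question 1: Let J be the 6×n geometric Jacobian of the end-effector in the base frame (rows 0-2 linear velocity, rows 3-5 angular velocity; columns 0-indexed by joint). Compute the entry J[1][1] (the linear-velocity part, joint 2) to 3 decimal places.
axis z_1 = (-0.7071,-0.7071,0.0000); lever o_n−o_1 = (-3.2513,0.4229,-1.5000)
cross product → J_v[:, 1] = (1.0607,-1.0607,-2.5981)
J_ω[:, 1] = z_1
entry J[1][1] = -1.0607

-1.061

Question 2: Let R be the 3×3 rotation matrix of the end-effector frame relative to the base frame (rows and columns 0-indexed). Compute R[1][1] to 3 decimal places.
End-effector y-axis (col 1 of R) = (0.3536,-0.3536,-0.8660)
R[1][1] = -0.3536

-0.354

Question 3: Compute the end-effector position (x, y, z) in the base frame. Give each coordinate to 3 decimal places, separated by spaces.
-0.423 -2.406 -1.500

after link 1: o_1 = (2.8284, -2.8284, 0.0000)
after link 2: o_2 = (-0.4229, -2.4055, -1.5000)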